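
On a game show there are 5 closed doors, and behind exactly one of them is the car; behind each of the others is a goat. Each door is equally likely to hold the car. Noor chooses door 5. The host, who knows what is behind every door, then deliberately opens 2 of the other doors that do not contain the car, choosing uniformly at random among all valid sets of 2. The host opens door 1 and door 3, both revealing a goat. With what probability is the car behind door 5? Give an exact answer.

1/5

Condition on the true location of the car.
If it is behind either of doors 1 and 3 (prior 1/5 each): that door was opened and seen not to hold the prize — ruled out; weight (1/5)·0 = 0 each.
If it is behind either of doors 2 and 4 (prior 1/5 each): the host has 3 equally likely choices, so probability 1/3; weight (1/5)·(1/3) = 1/15 each.
If it is behind door 5 (prior 1/5): the host has 6 equally likely choices, so probability 1/6; weight (1/5)·(1/6) = 1/30.
The weights sum to 1/6.
So P(the car behind door 5 | the host opened door 1 and door 3) = (1/30) / (1/6) = 1/5.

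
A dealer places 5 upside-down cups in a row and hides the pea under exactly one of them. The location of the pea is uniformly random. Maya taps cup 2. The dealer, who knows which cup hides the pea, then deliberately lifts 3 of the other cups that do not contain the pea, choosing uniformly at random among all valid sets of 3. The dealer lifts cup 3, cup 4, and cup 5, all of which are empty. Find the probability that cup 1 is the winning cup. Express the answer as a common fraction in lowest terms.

4/5

Apply Bayes' rule, conditioning on where the pea actually is.
If it is under cup 1 (prior 1/5): the dealer has no choice, probability 1; weight (1/5)·1 = 1/5.
If it is under cup 2 (prior 1/5): the dealer has 4 equally likely choices, so probability 1/4; weight (1/5)·(1/4) = 1/20.
If it is under any of cups 3, 4, and 5 (prior 1/5 each): that cup was opened and seen not to hold the prize — ruled out; weight (1/5)·0 = 0 each.
The weights sum to 1/4.
So P(the pea under cup 1 | the dealer opened cup 3, cup 4, and cup 5) = (1/5) / (1/4) = 4/5.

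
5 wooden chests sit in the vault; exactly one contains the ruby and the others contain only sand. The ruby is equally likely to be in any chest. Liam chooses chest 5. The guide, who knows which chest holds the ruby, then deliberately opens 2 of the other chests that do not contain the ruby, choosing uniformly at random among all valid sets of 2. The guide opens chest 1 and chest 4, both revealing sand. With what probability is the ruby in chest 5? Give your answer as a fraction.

Apply Bayes' rule, conditioning on where the ruby actually is.
If it is in either of chests 1 and 4 (prior 1/5 each): that chest was opened and seen not to hold the prize — ruled out; weight (1/5)·0 = 0 each.
If it is in either of chests 2 and 3 (prior 1/5 each): the guide has 3 equally likely choices, so probability 1/3; weight (1/5)·(1/3) = 1/15 each.
If it is in chest 5 (prior 1/5): the guide has 6 equally likely choices, so probability 1/6; weight (1/5)·(1/6) = 1/30.
The weights sum to 1/6.
So P(the ruby in chest 5 | the guide opened chest 1 and chest 4) = (1/30) / (1/6) = 1/5.

1/5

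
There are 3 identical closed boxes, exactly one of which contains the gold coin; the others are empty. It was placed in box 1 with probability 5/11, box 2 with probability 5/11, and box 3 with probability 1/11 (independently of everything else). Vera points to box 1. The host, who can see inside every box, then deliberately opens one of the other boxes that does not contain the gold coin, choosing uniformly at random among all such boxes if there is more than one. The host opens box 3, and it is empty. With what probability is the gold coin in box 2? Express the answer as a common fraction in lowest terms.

2/3

Consider each possible location of the gold coin in turn.
If it is in box 1 (prior 5/11): the host has 2 equally likely choices, so probability 1/2; weight (5/11)·(1/2) = 5/22.
If it is in box 2 (prior 5/11): the host has no choice, probability 1; weight (5/11)·1 = 5/11.
If it is in box 3 (prior 1/11): the host opened box 3, so this case is ruled out; weight (1/11)·0 = 0.
The weights sum to 15/22.
So P(the gold coin in box 2 | the host opened box 3) = (5/11) / (15/22) = 2/3.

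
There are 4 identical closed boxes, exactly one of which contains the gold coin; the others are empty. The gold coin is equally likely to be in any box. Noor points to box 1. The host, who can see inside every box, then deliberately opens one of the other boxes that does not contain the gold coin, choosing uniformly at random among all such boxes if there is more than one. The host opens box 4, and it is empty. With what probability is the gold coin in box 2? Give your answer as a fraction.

Apply Bayes' rule, conditioning on where the gold coin actually is.
If it is in box 1 (prior 1/4): the host has 3 equally likely choices, so probability 1/3; weight (1/4)·(1/3) = 1/12.
If it is in either of boxes 2 and 3 (prior 1/4 each): the host has 2 equally likely choices, so probability 1/2; weight (1/4)·(1/2) = 1/8 each.
If it is in box 4 (prior 1/4): the host opened box 4, so this case is ruled out; weight (1/4)·0 = 0.
The weights sum to 1/3.
So P(the gold coin in box 2 | the host opened box 4) = (1/8) / (1/3) = 3/8.

3/8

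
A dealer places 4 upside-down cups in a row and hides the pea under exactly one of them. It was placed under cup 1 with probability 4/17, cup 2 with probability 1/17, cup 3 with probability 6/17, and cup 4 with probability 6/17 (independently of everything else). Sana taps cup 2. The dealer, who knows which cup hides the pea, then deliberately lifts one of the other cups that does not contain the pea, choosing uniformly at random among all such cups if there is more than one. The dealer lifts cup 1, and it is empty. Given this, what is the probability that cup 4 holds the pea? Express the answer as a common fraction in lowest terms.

Consider each possible location of the pea in turn.
If it is under cup 1 (prior 4/17): the dealer opened cup 1, so this case is ruled out; weight (4/17)·0 = 0.
If it is under cup 2 (prior 1/17): the dealer has 3 equally likely choices, so probability 1/3; weight (1/17)·(1/3) = 1/51.
If it is under either of cups 3 and 4 (prior 6/17 each): the dealer has 2 equally likely choices, so probability 1/2; weight (6/17)·(1/2) = 3/17 each.
The weights sum to 19/51.
So P(the pea under cup 4 | the dealer opened cup 1) = (3/17) / (19/51) = 9/19.

9/19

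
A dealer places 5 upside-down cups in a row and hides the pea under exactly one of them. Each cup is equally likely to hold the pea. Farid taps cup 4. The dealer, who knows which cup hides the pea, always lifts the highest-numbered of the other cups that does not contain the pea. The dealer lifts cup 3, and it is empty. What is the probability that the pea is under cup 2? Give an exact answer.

0

Apply Bayes' rule, conditioning on where the pea actually is.
If it is under any of cups 1, 2, and 4 (prior 1/5 each): the dealer would have opened cup 5 instead, probability 0; weight (1/5)·0 = 0 each.
If it is under cup 3 (prior 1/5): the dealer opened cup 3, so this case is ruled out; weight (1/5)·0 = 0.
If it is under cup 5 (prior 1/5): cup 3 is the highest-numbered option available, probability 1; weight (1/5)·1 = 1/5.
The weights sum to 1/5.
So P(the pea under cup 2 | the dealer opened cup 3) = 0 / (1/5) = 0.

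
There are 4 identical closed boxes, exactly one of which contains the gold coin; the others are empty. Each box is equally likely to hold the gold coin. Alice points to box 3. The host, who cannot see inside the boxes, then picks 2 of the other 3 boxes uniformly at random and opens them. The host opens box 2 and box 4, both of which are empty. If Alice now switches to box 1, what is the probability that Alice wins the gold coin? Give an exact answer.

1/2

Consider each possible location of the gold coin in turn.
If it is in either of boxes 1 and 3 (prior 1/4 each): the host picks exactly this set with probability 1/3 regardless, and none is the prize; weight (1/4)·(1/3) = 1/12 each.
If it is in either of boxes 2 and 4 (prior 1/4 each): that box was opened and seen not to hold the prize — ruled out; weight (1/4)·0 = 0 each.
The weights sum to 1/6.
So P(the gold coin in box 1 | the host opened box 2 and box 4) = (1/12) / (1/6) = 1/2.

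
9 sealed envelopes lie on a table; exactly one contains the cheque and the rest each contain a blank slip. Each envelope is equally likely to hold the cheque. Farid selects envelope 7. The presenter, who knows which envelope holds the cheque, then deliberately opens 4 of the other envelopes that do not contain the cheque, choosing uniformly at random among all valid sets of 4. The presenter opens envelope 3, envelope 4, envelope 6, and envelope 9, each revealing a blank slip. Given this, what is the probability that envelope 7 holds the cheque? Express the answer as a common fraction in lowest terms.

1/9

Apply Bayes' rule, conditioning on where the cheque actually is.
If it is in any of envelopes 1, 2, 5, and 8 (prior 1/9 each): the presenter has 35 equally likely choices, so probability 1/35; weight (1/9)·(1/35) = 1/315 each.
If it is in any of envelopes 3, 4, 6, and 9 (prior 1/9 each): that envelope was opened and seen not to hold the prize — ruled out; weight (1/9)·0 = 0 each.
If it is in envelope 7 (prior 1/9): the presenter has 70 equally likely choices, so probability 1/70; weight (1/9)·(1/70) = 1/630.
The weights sum to 1/70.
So P(the cheque in envelope 7 | the presenter opened envelope 3, envelope 4, envelope 6, and envelope 9) = (1/630) / (1/70) = 1/9.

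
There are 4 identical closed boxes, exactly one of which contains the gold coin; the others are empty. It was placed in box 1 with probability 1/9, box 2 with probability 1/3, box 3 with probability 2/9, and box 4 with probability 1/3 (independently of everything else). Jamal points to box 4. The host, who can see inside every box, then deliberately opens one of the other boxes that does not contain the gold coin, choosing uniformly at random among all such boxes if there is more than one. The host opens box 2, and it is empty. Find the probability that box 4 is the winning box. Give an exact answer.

Condition on the true location of the gold coin.
If it is in box 1 (prior 1/9): the host has 2 equally likely choices, so probability 1/2; weight (1/9)·(1/2) = 1/18.
If it is in box 2 (prior 1/3): the host opened box 2, so this case is ruled out; weight (1/3)·0 = 0.
If it is in box 3 (prior 2/9): the host has 2 equally likely choices, so probability 1/2; weight (2/9)·(1/2) = 1/9.
If it is in box 4 (prior 1/3): the host has 3 equally likely choices, so probability 1/3; weight (1/3)·(1/3) = 1/9.
The weights sum to 5/18.
So P(the gold coin in box 4 | the host opened box 2) = (1/9) / (5/18) = 2/5.

2/5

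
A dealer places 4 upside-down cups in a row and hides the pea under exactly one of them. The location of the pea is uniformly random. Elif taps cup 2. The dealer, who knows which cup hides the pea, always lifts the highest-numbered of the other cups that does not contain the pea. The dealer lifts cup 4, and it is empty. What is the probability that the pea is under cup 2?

1/3

Apply Bayes' rule, conditioning on where the pea actually is.
If it is under any of cups 1, 2, and 3 (prior 1/4 each): cup 4 is the highest-numbered option available, probability 1; weight (1/4)·1 = 1/4 each.
If it is under cup 4 (prior 1/4): the dealer opened cup 4, so this case is ruled out; weight (1/4)·0 = 0.
The weights sum to 3/4.
So P(the pea under cup 2 | the dealer opened cup 4) = (1/4) / (3/4) = 1/3.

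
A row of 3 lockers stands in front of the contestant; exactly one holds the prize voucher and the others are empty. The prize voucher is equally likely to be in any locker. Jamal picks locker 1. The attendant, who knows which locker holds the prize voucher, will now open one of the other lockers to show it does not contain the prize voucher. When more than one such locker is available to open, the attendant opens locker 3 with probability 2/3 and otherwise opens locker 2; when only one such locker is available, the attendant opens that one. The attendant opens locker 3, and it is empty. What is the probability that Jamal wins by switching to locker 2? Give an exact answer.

3/5

Apply Bayes' rule, conditioning on where the prize voucher actually is.
If it is in locker 1 (prior 1/3): locker 3 is available, opened with probability 2/3; weight (1/3)·(2/3) = 2/9.
If it is in locker 2 (prior 1/3): only locker 3 is available, probability 1; weight (1/3)·1 = 1/3.
If it is in locker 3 (prior 1/3): the attendant opened locker 3, so this case is ruled out; weight (1/3)·0 = 0.
The weights sum to 5/9.
So P(the prize voucher in locker 2 | the attendant opened locker 3) = (1/3) / (5/9) = 3/5.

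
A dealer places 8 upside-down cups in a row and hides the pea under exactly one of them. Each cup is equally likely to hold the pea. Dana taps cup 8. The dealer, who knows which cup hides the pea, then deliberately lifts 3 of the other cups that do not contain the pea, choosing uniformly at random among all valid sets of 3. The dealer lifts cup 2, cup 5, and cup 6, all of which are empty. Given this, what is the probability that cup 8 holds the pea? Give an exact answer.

Consider each possible location of the pea in turn.
If it is under any of cups 1, 3, 4, and 7 (prior 1/8 each): the dealer has 20 equally likely choices, so probability 1/20; weight (1/8)·(1/20) = 1/160 each.
If it is under any of cups 2, 5, and 6 (prior 1/8 each): that cup was opened and seen not to hold the prize — ruled out; weight (1/8)·0 = 0 each.
If it is under cup 8 (prior 1/8): the dealer has 35 equally likely choices, so probability 1/35; weight (1/8)·(1/35) = 1/280.
The weights sum to 1/35.
So P(the pea under cup 8 | the dealer opened cup 2, cup 5, and cup 6) = (1/280) / (1/35) = 1/8.

1/8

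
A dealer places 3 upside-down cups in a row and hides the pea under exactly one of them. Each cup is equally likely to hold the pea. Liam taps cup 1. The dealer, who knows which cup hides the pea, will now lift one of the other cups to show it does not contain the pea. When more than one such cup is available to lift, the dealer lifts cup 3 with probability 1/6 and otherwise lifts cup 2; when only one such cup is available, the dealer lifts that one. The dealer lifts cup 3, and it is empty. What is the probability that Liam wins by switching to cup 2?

6/7

Consider each possible location of the pea in turn.
If it is under cup 1 (prior 1/3): cup 3 is available, opened with probability 1/6; weight (1/3)·(1/6) = 1/18.
If it is under cup 2 (prior 1/3): only cup 3 is available, probability 1; weight (1/3)·1 = 1/3.
If it is under cup 3 (prior 1/3): the dealer opened cup 3, so this case is ruled out; weight (1/3)·0 = 0.
The weights sum to 7/18.
So P(the pea under cup 2 | the dealer opened cup 3) = (1/3) / (7/18) = 6/7.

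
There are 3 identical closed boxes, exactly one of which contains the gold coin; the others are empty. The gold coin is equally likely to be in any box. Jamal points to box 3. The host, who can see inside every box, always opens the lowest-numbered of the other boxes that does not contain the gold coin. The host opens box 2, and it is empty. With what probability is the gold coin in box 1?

1

Consider each possible location of the gold coin in turn.
If it is in box 1 (prior 1/3): box 2 is the lowest-numbered option available, probability 1; weight (1/3)·1 = 1/3.
If it is in box 2 (prior 1/3): the host opened box 2, so this case is ruled out; weight (1/3)·0 = 0.
If it is in box 3 (prior 1/3): the host would have opened box 1 instead, probability 0; weight (1/3)·0 = 0.
The weights sum to 1/3.
So P(the gold coin in box 1 | the host opened box 2) = (1/3) / (1/3) = 1.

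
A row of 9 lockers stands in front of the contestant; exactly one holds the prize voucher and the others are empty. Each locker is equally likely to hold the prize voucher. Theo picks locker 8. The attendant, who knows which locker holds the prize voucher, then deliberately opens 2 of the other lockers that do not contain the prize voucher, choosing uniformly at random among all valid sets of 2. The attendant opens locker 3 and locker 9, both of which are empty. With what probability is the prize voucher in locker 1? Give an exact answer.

4/27

Apply Bayes' rule, conditioning on where the prize voucher actually is.
If it is in any of lockers 1, 2, 4, 5, 6, and 7 (prior 1/9 each): the attendant has 21 equally likely choices, so probability 1/21; weight (1/9)·(1/21) = 1/189 each.
If it is in either of lockers 3 and 9 (prior 1/9 each): that locker was opened and seen not to hold the prize — ruled out; weight (1/9)·0 = 0 each.
If it is in locker 8 (prior 1/9): the attendant has 28 equally likely choices, so probability 1/28; weight (1/9)·(1/28) = 1/252.
The weights sum to 1/28.
So P(the prize voucher in locker 1 | the attendant opened locker 3 and locker 9) = (1/189) / (1/28) = 4/27.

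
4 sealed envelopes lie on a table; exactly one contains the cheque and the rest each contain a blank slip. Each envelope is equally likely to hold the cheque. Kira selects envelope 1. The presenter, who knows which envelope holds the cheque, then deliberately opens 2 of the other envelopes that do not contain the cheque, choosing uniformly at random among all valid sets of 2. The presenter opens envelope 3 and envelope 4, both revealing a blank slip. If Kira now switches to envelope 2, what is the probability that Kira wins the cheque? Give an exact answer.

3/4

Condition on the true location of the cheque.
If it is in envelope 1 (prior 1/4): the presenter has 3 equally likely choices, so probability 1/3; weight (1/4)·(1/3) = 1/12.
If it is in envelope 2 (prior 1/4): the presenter has no choice, probability 1; weight (1/4)·1 = 1/4.
If it is in either of envelopes 3 and 4 (prior 1/4 each): that envelope was opened and seen not to hold the prize — ruled out; weight (1/4)·0 = 0 each.
The weights sum to 1/3.
So P(the cheque in envelope 2 | the presenter opened envelope 3 and envelope 4) = (1/4) / (1/3) = 3/4.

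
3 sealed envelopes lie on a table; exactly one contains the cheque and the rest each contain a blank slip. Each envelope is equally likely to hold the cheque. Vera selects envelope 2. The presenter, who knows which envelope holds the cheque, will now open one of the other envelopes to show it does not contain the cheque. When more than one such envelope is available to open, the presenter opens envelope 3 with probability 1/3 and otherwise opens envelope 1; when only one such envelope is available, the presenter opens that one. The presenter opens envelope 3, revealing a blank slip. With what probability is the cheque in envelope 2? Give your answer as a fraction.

Condition on the true location of the cheque.
If it is in envelope 1 (prior 1/3): only envelope 3 is available, probability 1; weight (1/3)·1 = 1/3.
If it is in envelope 2 (prior 1/3): envelope 3 is available, opened with probability 1/3; weight (1/3)·(1/3) = 1/9.
If it is in envelope 3 (prior 1/3): the presenter opened envelope 3, so this case is ruled out; weight (1/3)·0 = 0.
The weights sum to 4/9.
So P(the cheque in envelope 2 | the presenter opened envelope 3) = (1/9) / (4/9) = 1/4.

1/4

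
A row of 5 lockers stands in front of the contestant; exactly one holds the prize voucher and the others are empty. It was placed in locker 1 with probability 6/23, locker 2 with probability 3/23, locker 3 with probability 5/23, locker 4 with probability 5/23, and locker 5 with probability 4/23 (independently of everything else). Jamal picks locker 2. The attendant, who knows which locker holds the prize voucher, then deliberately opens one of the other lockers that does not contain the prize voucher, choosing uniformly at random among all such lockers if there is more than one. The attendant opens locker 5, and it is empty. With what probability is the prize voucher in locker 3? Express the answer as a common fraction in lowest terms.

20/73

Apply Bayes' rule, conditioning on where the prize voucher actually is.
If it is in locker 1 (prior 6/23): the attendant has 3 equally likely choices, so probability 1/3; weight (6/23)·(1/3) = 2/23.
If it is in locker 2 (prior 3/23): the attendant has 4 equally likely choices, so probability 1/4; weight (3/23)·(1/4) = 3/92.
If it is in either of lockers 3 and 4 (prior 5/23 each): the attendant has 3 equally likely choices, so probability 1/3; weight (5/23)·(1/3) = 5/69 each.
If it is in locker 5 (prior 4/23): the attendant opened locker 5, so this case is ruled out; weight (4/23)·0 = 0.
The weights sum to 73/276.
So P(the prize voucher in locker 3 | the attendant opened locker 5) = (5/69) / (73/276) = 20/73.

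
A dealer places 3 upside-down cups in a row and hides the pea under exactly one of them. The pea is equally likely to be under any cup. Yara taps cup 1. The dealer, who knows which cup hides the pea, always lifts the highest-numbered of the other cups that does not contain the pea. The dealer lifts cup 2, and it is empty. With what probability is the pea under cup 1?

Consider each possible location of the pea in turn.
If it is under cup 1 (prior 1/3): the dealer would have opened cup 3 instead, probability 0; weight (1/3)·0 = 0.
If it is under cup 2 (prior 1/3): the dealer opened cup 2, so this case is ruled out; weight (1/3)·0 = 0.
If it is under cup 3 (prior 1/3): cup 2 is the highest-numbered option available, probability 1; weight (1/3)·1 = 1/3.
The weights sum to 1/3.
So P(the pea under cup 1 | the dealer opened cup 2) = 0 / (1/3) = 0.

0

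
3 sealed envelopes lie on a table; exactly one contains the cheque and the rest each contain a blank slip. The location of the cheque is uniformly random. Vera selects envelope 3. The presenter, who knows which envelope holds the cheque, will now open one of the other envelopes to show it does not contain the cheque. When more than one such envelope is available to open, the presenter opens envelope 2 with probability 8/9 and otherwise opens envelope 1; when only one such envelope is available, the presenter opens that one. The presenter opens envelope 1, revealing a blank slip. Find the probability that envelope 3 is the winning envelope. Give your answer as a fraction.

1/10

Consider each possible location of the cheque in turn.
If it is in envelope 1 (prior 1/3): the presenter opened envelope 1, so this case is ruled out; weight (1/3)·0 = 0.
If it is in envelope 2 (prior 1/3): only envelope 1 is available, probability 1; weight (1/3)·1 = 1/3.
If it is in envelope 3 (prior 1/3): envelope 2 is available but not opened, probability 1/9; weight (1/3)·(1/9) = 1/27.
The weights sum to 10/27.
So P(the cheque in envelope 3 | the presenter opened envelope 1) = (1/27) / (10/27) = 1/10.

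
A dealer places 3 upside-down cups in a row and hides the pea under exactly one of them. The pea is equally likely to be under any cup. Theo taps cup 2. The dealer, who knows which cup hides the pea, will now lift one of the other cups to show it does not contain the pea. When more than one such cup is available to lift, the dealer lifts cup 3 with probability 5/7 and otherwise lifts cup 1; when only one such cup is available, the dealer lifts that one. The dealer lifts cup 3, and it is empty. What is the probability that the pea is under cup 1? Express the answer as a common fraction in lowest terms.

Condition on the true location of the pea.
If it is under cup 1 (prior 1/3): only cup 3 is available, probability 1; weight (1/3)·1 = 1/3.
If it is under cup 2 (prior 1/3): cup 3 is available, opened with probability 5/7; weight (1/3)·(5/7) = 5/21.
If it is under cup 3 (prior 1/3): the dealer opened cup 3, so this case is ruled out; weight (1/3)·0 = 0.
The weights sum to 4/7.
So P(the pea under cup 1 | the dealer opened cup 3) = (1/3) / (4/7) = 7/12.

7/12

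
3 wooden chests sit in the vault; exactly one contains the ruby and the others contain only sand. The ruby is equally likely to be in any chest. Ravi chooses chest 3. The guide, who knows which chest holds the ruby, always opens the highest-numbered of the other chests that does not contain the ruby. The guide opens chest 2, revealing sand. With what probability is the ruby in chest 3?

Consider each possible location of the ruby in turn.
If it is in either of chests 1 and 3 (prior 1/3 each): chest 2 is the highest-numbered option available, probability 1; weight (1/3)·1 = 1/3 each.
If it is in chest 2 (prior 1/3): the guide opened chest 2, so this case is ruled out; weight (1/3)·0 = 0.
The weights sum to 2/3.
So P(the ruby in chest 3 | the guide opened chest 2) = (1/3) / (2/3) = 1/2.

1/2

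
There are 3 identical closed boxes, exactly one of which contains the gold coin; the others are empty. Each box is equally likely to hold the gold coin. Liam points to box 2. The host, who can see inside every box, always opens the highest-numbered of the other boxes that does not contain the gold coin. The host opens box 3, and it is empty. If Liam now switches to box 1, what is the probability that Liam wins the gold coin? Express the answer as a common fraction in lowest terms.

1/2

Consider each possible location of the gold coin in turn.
If it is in either of boxes 1 and 2 (prior 1/3 each): box 3 is the highest-numbered option available, probability 1; weight (1/3)·1 = 1/3 each.
If it is in box 3 (prior 1/3): the host opened box 3, so this case is ruled out; weight (1/3)·0 = 0.
The weights sum to 2/3.
So P(the gold coin in box 1 | the host opened box 3) = (1/3) / (2/3) = 1/2.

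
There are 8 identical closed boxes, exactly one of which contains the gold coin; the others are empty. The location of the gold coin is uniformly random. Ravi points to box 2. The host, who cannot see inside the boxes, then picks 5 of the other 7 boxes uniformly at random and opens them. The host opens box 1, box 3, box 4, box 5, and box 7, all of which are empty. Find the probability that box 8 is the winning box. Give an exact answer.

Apply Bayes' rule, conditioning on where the gold coin actually is.
If it is in any of boxes 1, 3, 4, 5, and 7 (prior 1/8 each): that box was opened and seen not to hold the prize — ruled out; weight (1/8)·0 = 0 each.
If it is in any of boxes 2, 6, and 8 (prior 1/8 each): the host picks exactly this set with probability 1/21 regardless, and none is the prize; weight (1/8)·(1/21) = 1/168 each.
The weights sum to 1/56.
So P(the gold coin in box 8 | the host opened box 1, box 3, box 4, box 5, and box 7) = (1/168) / (1/56) = 1/3.

1/3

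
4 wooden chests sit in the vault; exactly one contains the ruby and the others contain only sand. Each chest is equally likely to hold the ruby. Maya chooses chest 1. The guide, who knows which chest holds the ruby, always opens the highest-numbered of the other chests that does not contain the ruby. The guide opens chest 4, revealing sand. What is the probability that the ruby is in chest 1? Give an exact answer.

Condition on the true location of the ruby.
If it is in any of chests 1, 2, and 3 (prior 1/4 each): chest 4 is the highest-numbered option available, probability 1; weight (1/4)·1 = 1/4 each.
If it is in chest 4 (prior 1/4): the guide opened chest 4, so this case is ruled out; weight (1/4)·0 = 0.
The weights sum to 3/4.
So P(the ruby in chest 1 | the guide opened chest 4) = (1/4) / (3/4) = 1/3.

1/3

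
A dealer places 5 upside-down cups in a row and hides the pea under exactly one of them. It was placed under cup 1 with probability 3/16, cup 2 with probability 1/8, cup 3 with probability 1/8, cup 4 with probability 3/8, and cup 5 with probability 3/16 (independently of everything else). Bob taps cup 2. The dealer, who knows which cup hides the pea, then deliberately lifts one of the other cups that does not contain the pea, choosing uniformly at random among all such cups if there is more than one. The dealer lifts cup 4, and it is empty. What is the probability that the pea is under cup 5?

6/19

Consider each possible location of the pea in turn.
If it is under either of cups 1 and 5 (prior 3/16 each): the dealer has 3 equally likely choices, so probability 1/3; weight (3/16)·(1/3) = 1/16 each.
If it is under cup 2 (prior 1/8): the dealer has 4 equally likely choices, so probability 1/4; weight (1/8)·(1/4) = 1/32.
If it is under cup 3 (prior 1/8): the dealer has 3 equally likely choices, so probability 1/3; weight (1/8)·(1/3) = 1/24.
If it is under cup 4 (prior 3/8): the dealer opened cup 4, so this case is ruled out; weight (3/8)·0 = 0.
The weights sum to 19/96.
So P(the pea under cup 5 | the dealer opened cup 4) = (1/16) / (19/96) = 6/19.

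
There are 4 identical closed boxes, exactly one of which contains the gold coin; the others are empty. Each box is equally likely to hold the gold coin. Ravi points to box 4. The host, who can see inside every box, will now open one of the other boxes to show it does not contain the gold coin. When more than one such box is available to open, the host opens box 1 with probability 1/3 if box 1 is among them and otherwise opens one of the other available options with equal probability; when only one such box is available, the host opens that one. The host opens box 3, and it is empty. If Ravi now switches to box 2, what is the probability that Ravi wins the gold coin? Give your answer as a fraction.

Apply Bayes' rule, conditioning on where the gold coin actually is.
If it is in box 1 (prior 1/4): box 1 holds the prize so is unavailable; the host chooses uniformly among the 2 others, probability 1/2; weight (1/4)·(1/2) = 1/8.
If it is in box 2 (prior 1/4): box 1 is available but not opened, probability 2/3; weight (1/4)·(2/3) = 1/6.
If it is in box 3 (prior 1/4): the host opened box 3, so this case is ruled out; weight (1/4)·0 = 0.
If it is in box 4 (prior 1/4): box 1 is available but not opened; box 3 gets probability (1 − 1/3)/2 = 1/3; weight (1/4)·(1/3) = 1/12.
The weights sum to 3/8.
So P(the gold coin in box 2 | the host opened box 3) = (1/6) / (3/8) = 4/9.

4/9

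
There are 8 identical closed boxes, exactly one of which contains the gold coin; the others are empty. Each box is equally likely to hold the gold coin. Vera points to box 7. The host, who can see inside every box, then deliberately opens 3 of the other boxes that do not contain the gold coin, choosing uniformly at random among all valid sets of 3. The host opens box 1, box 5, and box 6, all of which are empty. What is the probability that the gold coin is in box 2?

Consider each possible location of the gold coin in turn.
If it is in any of boxes 1, 5, and 6 (prior 1/8 each): that box was opened and seen not to hold the prize — ruled out; weight (1/8)·0 = 0 each.
If it is in any of boxes 2, 3, 4, and 8 (prior 1/8 each): the host has 20 equally likely choices, so probability 1/20; weight (1/8)·(1/20) = 1/160 each.
If it is in box 7 (prior 1/8): the host has 35 equally likely choices, so probability 1/35; weight (1/8)·(1/35) = 1/280.
The weights sum to 1/35.
So P(the gold coin in box 2 | the host opened box 1, box 5, and box 6) = (1/160) / (1/35) = 7/32.

7/32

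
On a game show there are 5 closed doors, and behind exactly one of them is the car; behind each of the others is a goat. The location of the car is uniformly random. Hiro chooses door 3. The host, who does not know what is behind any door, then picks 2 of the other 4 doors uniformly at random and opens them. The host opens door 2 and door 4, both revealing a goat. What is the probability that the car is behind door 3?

Consider each possible location of the car in turn.
If it is behind any of doors 1, 3, and 5 (prior 1/5 each): the host picks exactly this set with probability 1/6 regardless, and none is the prize; weight (1/5)·(1/6) = 1/30 each.
If it is behind either of doors 2 and 4 (prior 1/5 each): that door was opened and seen not to hold the prize — ruled out; weight (1/5)·0 = 0 each.
The weights sum to 1/10.
So P(the car behind door 3 | the host opened door 2 and door 4) = (1/30) / (1/10) = 1/3.

1/3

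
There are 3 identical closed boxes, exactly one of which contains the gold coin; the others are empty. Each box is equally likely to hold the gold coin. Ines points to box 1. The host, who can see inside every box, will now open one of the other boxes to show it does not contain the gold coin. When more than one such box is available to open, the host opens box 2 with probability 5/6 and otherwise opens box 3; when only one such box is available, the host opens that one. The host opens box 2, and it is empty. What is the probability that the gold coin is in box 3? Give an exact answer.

6/11

Condition on the true location of the gold coin.
If it is in box 1 (prior 1/3): box 2 is available, opened with probability 5/6; weight (1/3)·(5/6) = 5/18.
If it is in box 2 (prior 1/3): the host opened box 2, so this case is ruled out; weight (1/3)·0 = 0.
If it is in box 3 (prior 1/3): only box 2 is available, probability 1; weight (1/3)·1 = 1/3.
The weights sum to 11/18.
So P(the gold coin in box 3 | the host opened box 2) = (1/3) / (11/18) = 6/11.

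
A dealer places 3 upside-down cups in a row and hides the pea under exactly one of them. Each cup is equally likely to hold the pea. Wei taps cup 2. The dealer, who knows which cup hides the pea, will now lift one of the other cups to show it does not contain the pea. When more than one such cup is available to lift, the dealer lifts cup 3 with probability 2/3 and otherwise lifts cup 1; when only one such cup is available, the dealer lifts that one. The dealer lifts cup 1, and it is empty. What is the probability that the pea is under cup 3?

Condition on the true location of the pea.
If it is under cup 1 (prior 1/3): the dealer opened cup 1, so this case is ruled out; weight (1/3)·0 = 0.
If it is under cup 2 (prior 1/3): cup 3 is available but not opened, probability 1/3; weight (1/3)·(1/3) = 1/9.
If it is under cup 3 (prior 1/3): only cup 1 is available, probability 1; weight (1/3)·1 = 1/3.
The weights sum to 4/9.
So P(the pea under cup 3 | the dealer opened cup 1) = (1/3) / (4/9) = 3/4.

3/4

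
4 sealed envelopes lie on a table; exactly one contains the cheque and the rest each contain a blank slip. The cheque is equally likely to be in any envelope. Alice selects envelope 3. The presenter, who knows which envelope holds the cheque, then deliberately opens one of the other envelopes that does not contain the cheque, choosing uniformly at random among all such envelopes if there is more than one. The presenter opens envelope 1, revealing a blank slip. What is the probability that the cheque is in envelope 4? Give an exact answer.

Condition on the true location of the cheque.
If it is in envelope 1 (prior 1/4): the presenter opened envelope 1, so this case is ruled out; weight (1/4)·0 = 0.
If it is in either of envelopes 2 and 4 (prior 1/4 each): the presenter has 2 equally likely choices, so probability 1/2; weight (1/4)·(1/2) = 1/8 each.
If it is in envelope 3 (prior 1/4): the presenter has 3 equally likely choices, so probability 1/3; weight (1/4)·(1/3) = 1/12.
The weights sum to 1/3.
So P(the cheque in envelope 4 | the presenter opened envelope 1) = (1/8) / (1/3) = 3/8.

3/8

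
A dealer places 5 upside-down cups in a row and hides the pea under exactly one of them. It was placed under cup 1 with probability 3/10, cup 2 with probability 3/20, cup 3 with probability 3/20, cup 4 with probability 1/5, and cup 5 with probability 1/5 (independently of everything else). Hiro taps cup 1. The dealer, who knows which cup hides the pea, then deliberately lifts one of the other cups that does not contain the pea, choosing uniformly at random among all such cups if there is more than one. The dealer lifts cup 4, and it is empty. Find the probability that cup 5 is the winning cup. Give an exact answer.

8/29

Apply Bayes' rule, conditioning on where the pea actually is.
If it is under cup 1 (prior 3/10): the dealer has 4 equally likely choices, so probability 1/4; weight (3/10)·(1/4) = 3/40.
If it is under either of cups 2 and 3 (prior 3/20 each): the dealer has 3 equally likely choices, so probability 1/3; weight (3/20)·(1/3) = 1/20 each.
If it is under cup 4 (prior 1/5): the dealer opened cup 4, so this case is ruled out; weight (1/5)·0 = 0.
If it is under cup 5 (prior 1/5): the dealer has 3 equally likely choices, so probability 1/3; weight (1/5)·(1/3) = 1/15.
The weights sum to 29/120.
So P(the pea under cup 5 | the dealer opened cup 4) = (1/15) / (29/120) = 8/29.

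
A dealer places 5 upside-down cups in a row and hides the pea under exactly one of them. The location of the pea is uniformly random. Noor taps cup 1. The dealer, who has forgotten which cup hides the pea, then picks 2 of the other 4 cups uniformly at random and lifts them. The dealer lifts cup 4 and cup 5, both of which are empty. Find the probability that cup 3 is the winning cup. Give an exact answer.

Because the dealer chose which cups to lift without knowing where the pea is, the choice is independent of the prize location. Learning that none of the 2 opened cups holds the pea simply rules out those 2 locations and leaves the remaining 3 cups still equally likely by symmetry.
So P(the pea under cup 3) = 1/3.

1/3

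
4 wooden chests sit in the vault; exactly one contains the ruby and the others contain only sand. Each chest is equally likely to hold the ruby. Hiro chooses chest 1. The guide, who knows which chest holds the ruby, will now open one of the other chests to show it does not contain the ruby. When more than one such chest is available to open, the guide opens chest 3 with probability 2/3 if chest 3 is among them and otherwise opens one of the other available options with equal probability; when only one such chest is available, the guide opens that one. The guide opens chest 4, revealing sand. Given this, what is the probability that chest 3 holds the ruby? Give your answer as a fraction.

1/2

Apply Bayes' rule, conditioning on where the ruby actually is.
If it is in chest 1 (prior 1/4): chest 3 is available but not opened; chest 4 gets probability (1 − 2/3)/2 = 1/6; weight (1/4)·(1/6) = 1/24.
If it is in chest 2 (prior 1/4): chest 3 is available but not opened, probability 1/3; weight (1/4)·(1/3) = 1/12.
If it is in chest 3 (prior 1/4): chest 3 holds the prize so is unavailable; the guide chooses uniformly among the 2 others, probability 1/2; weight (1/4)·(1/2) = 1/8.
If it is in chest 4 (prior 1/4): the guide opened chest 4, so this case is ruled out; weight (1/4)·0 = 0.
The weights sum to 1/4.
So P(the ruby in chest 3 | the guide opened chest 4) = (1/8) / (1/4) = 1/2.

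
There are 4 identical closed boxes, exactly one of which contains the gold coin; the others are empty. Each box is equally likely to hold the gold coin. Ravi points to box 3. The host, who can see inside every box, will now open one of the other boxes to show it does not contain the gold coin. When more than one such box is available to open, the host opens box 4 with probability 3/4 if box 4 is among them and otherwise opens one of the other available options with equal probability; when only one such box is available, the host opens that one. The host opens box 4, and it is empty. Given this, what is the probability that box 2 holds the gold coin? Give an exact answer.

Consider each possible location of the gold coin in turn.
If it is in any of boxes 1, 2, and 3 (prior 1/4 each): box 4 is available, opened with probability 3/4; weight (1/4)·(3/4) = 3/16 each.
If it is in box 4 (prior 1/4): the host opened box 4, so this case is ruled out; weight (1/4)·0 = 0.
The weights sum to 9/16.
So P(the gold coin in box 2 | the host opened box 4) = (3/16) / (9/16) = 1/3.

1/3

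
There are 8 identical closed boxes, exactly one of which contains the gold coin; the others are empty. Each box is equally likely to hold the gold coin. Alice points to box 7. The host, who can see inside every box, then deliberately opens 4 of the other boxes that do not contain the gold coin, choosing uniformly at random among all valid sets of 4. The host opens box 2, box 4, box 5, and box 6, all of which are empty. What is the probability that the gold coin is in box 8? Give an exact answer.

Apply Bayes' rule, conditioning on where the gold coin actually is.
If it is in any of boxes 1, 3, and 8 (prior 1/8 each): the host has 15 equally likely choices, so probability 1/15; weight (1/8)·(1/15) = 1/120 each.
If it is in any of boxes 2, 4, 5, and 6 (prior 1/8 each): that box was opened and seen not to hold the prize — ruled out; weight (1/8)·0 = 0 each.
If it is in box 7 (prior 1/8): the host has 35 equally likely choices, so probability 1/35; weight (1/8)·(1/35) = 1/280.
The weights sum to 1/35.
So P(the gold coin in box 8 | the host opened box 2, box 4, box 5, and box 6) = (1/120) / (1/35) = 7/24.

7/24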